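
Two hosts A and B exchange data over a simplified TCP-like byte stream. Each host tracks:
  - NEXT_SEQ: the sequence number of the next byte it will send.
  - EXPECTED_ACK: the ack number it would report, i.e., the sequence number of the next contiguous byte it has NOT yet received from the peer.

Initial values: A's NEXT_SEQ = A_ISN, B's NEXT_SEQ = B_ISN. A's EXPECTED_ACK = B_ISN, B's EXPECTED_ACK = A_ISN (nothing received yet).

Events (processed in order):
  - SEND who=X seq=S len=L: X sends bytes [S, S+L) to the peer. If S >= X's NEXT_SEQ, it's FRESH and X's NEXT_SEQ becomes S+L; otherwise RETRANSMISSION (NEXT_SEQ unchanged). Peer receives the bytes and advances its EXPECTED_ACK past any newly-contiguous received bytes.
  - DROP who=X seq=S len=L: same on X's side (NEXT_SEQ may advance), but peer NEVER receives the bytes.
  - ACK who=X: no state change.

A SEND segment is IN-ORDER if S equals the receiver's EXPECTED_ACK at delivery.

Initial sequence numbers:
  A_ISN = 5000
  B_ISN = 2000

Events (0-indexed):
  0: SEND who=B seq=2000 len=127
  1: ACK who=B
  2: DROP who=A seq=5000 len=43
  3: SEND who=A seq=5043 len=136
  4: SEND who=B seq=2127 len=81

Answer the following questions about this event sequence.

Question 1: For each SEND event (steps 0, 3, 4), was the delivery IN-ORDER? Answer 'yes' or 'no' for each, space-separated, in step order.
Step 0: SEND seq=2000 -> in-order
Step 3: SEND seq=5043 -> out-of-order
Step 4: SEND seq=2127 -> in-order

Answer: yes no yes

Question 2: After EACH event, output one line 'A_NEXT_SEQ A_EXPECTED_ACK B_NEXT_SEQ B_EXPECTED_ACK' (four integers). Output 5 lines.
5000 2127 2127 5000
5000 2127 2127 5000
5043 2127 2127 5000
5179 2127 2127 5000
5179 2208 2208 5000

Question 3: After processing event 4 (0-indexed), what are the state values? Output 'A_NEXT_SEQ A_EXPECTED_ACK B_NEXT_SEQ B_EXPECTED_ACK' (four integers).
After event 0: A_seq=5000 A_ack=2127 B_seq=2127 B_ack=5000
After event 1: A_seq=5000 A_ack=2127 B_seq=2127 B_ack=5000
After event 2: A_seq=5043 A_ack=2127 B_seq=2127 B_ack=5000
After event 3: A_seq=5179 A_ack=2127 B_seq=2127 B_ack=5000
After event 4: A_seq=5179 A_ack=2208 B_seq=2208 B_ack=5000

5179 2208 2208 5000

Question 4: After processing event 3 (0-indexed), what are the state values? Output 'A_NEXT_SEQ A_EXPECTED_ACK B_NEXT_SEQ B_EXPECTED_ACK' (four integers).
After event 0: A_seq=5000 A_ack=2127 B_seq=2127 B_ack=5000
After event 1: A_seq=5000 A_ack=2127 B_seq=2127 B_ack=5000
After event 2: A_seq=5043 A_ack=2127 B_seq=2127 B_ack=5000
After event 3: A_seq=5179 A_ack=2127 B_seq=2127 B_ack=5000

5179 2127 2127 5000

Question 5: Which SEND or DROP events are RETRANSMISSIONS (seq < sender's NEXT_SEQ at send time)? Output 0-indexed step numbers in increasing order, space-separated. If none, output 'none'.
Answer: none

Derivation:
Step 0: SEND seq=2000 -> fresh
Step 2: DROP seq=5000 -> fresh
Step 3: SEND seq=5043 -> fresh
Step 4: SEND seq=2127 -> fresh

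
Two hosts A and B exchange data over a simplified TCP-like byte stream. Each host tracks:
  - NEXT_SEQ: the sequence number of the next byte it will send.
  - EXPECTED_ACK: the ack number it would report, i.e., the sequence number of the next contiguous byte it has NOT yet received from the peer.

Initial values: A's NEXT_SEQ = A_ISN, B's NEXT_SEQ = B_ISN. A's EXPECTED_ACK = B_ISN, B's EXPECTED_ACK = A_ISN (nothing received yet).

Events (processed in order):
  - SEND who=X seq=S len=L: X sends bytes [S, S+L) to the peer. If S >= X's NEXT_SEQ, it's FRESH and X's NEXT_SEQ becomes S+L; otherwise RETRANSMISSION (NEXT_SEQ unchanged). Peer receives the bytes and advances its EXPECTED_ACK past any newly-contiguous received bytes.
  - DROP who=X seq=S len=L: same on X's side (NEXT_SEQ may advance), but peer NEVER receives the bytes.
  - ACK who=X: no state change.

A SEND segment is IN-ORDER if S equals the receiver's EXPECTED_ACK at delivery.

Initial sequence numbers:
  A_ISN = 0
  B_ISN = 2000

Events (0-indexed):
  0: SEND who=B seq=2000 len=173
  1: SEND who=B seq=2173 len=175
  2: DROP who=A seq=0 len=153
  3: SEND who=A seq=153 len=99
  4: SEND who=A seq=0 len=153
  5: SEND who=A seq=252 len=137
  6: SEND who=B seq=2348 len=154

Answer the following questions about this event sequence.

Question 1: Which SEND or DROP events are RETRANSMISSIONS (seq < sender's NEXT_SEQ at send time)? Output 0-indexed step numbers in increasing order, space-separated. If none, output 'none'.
Answer: 4

Derivation:
Step 0: SEND seq=2000 -> fresh
Step 1: SEND seq=2173 -> fresh
Step 2: DROP seq=0 -> fresh
Step 3: SEND seq=153 -> fresh
Step 4: SEND seq=0 -> retransmit
Step 5: SEND seq=252 -> fresh
Step 6: SEND seq=2348 -> fresh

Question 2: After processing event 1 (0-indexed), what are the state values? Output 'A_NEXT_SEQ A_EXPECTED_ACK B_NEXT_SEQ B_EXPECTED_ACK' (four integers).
After event 0: A_seq=0 A_ack=2173 B_seq=2173 B_ack=0
After event 1: A_seq=0 A_ack=2348 B_seq=2348 B_ack=0

0 2348 2348 0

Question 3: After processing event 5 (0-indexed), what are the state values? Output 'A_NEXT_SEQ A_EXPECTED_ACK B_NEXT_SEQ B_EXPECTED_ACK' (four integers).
After event 0: A_seq=0 A_ack=2173 B_seq=2173 B_ack=0
After event 1: A_seq=0 A_ack=2348 B_seq=2348 B_ack=0
After event 2: A_seq=153 A_ack=2348 B_seq=2348 B_ack=0
After event 3: A_seq=252 A_ack=2348 B_seq=2348 B_ack=0
After event 4: A_seq=252 A_ack=2348 B_seq=2348 B_ack=252
After event 5: A_seq=389 A_ack=2348 B_seq=2348 B_ack=389

389 2348 2348 389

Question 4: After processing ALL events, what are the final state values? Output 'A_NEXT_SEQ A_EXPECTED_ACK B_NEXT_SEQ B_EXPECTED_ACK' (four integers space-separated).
After event 0: A_seq=0 A_ack=2173 B_seq=2173 B_ack=0
After event 1: A_seq=0 A_ack=2348 B_seq=2348 B_ack=0
After event 2: A_seq=153 A_ack=2348 B_seq=2348 B_ack=0
After event 3: A_seq=252 A_ack=2348 B_seq=2348 B_ack=0
After event 4: A_seq=252 A_ack=2348 B_seq=2348 B_ack=252
After event 5: A_seq=389 A_ack=2348 B_seq=2348 B_ack=389
After event 6: A_seq=389 A_ack=2502 B_seq=2502 B_ack=389

Answer: 389 2502 2502 389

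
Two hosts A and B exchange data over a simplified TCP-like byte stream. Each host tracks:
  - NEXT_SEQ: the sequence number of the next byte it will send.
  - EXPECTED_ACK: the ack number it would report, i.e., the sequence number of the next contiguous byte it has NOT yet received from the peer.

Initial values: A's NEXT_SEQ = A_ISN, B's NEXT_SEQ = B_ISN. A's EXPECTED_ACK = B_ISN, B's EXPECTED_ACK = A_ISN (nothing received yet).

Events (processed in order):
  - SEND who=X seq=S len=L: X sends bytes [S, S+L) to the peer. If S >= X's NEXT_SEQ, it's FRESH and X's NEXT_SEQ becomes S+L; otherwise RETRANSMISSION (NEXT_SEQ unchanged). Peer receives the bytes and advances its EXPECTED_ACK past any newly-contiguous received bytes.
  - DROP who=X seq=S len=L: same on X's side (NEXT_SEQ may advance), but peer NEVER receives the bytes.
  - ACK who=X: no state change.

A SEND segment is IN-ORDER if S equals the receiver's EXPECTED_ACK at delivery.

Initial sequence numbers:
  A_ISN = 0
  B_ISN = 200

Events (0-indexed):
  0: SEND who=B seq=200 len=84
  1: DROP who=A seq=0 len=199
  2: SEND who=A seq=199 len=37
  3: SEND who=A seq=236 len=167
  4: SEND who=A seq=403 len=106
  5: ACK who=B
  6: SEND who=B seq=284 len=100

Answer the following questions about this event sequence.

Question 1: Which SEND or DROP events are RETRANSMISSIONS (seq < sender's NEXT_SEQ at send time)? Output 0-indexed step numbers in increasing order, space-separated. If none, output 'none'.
Step 0: SEND seq=200 -> fresh
Step 1: DROP seq=0 -> fresh
Step 2: SEND seq=199 -> fresh
Step 3: SEND seq=236 -> fresh
Step 4: SEND seq=403 -> fresh
Step 6: SEND seq=284 -> fresh

Answer: none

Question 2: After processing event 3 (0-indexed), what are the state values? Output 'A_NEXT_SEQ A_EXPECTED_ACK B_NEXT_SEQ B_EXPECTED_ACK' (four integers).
After event 0: A_seq=0 A_ack=284 B_seq=284 B_ack=0
After event 1: A_seq=199 A_ack=284 B_seq=284 B_ack=0
After event 2: A_seq=236 A_ack=284 B_seq=284 B_ack=0
After event 3: A_seq=403 A_ack=284 B_seq=284 B_ack=0

403 284 284 0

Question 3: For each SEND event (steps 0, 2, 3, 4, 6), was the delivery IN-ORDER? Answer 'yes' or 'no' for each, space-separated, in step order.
Answer: yes no no no yes

Derivation:
Step 0: SEND seq=200 -> in-order
Step 2: SEND seq=199 -> out-of-order
Step 3: SEND seq=236 -> out-of-order
Step 4: SEND seq=403 -> out-of-order
Step 6: SEND seq=284 -> in-order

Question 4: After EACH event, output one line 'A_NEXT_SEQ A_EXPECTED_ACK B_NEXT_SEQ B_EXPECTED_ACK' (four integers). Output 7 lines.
0 284 284 0
199 284 284 0
236 284 284 0
403 284 284 0
509 284 284 0
509 284 284 0
509 384 384 0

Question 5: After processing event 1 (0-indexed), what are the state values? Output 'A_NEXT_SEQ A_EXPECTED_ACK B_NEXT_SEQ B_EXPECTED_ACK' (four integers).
After event 0: A_seq=0 A_ack=284 B_seq=284 B_ack=0
After event 1: A_seq=199 A_ack=284 B_seq=284 B_ack=0

199 284 284 0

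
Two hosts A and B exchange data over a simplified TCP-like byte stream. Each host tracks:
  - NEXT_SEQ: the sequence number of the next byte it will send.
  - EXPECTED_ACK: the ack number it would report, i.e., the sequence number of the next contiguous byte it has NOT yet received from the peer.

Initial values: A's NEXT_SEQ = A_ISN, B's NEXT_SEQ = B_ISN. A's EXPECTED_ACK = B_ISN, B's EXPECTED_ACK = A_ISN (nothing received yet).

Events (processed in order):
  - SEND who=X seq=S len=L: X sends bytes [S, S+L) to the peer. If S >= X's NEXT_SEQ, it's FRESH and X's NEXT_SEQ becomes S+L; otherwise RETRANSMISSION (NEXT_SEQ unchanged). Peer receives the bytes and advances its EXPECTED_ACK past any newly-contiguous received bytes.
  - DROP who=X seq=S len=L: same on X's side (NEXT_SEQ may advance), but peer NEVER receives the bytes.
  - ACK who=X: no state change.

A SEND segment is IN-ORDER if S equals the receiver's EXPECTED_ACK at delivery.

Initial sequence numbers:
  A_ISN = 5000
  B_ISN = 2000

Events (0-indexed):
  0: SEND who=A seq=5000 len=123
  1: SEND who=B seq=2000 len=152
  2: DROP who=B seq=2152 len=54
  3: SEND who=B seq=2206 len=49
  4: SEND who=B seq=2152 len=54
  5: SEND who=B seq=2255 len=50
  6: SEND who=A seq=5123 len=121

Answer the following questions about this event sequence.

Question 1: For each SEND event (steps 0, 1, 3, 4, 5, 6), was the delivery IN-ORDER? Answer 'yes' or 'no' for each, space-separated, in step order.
Answer: yes yes no yes yes yes

Derivation:
Step 0: SEND seq=5000 -> in-order
Step 1: SEND seq=2000 -> in-order
Step 3: SEND seq=2206 -> out-of-order
Step 4: SEND seq=2152 -> in-order
Step 5: SEND seq=2255 -> in-order
Step 6: SEND seq=5123 -> in-order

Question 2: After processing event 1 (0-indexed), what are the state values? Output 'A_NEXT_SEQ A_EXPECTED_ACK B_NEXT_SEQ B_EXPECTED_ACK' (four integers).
After event 0: A_seq=5123 A_ack=2000 B_seq=2000 B_ack=5123
After event 1: A_seq=5123 A_ack=2152 B_seq=2152 B_ack=5123

5123 2152 2152 5123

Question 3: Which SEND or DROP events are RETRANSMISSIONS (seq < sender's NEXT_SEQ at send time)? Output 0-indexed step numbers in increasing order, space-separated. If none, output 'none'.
Answer: 4

Derivation:
Step 0: SEND seq=5000 -> fresh
Step 1: SEND seq=2000 -> fresh
Step 2: DROP seq=2152 -> fresh
Step 3: SEND seq=2206 -> fresh
Step 4: SEND seq=2152 -> retransmit
Step 5: SEND seq=2255 -> fresh
Step 6: SEND seq=5123 -> fresh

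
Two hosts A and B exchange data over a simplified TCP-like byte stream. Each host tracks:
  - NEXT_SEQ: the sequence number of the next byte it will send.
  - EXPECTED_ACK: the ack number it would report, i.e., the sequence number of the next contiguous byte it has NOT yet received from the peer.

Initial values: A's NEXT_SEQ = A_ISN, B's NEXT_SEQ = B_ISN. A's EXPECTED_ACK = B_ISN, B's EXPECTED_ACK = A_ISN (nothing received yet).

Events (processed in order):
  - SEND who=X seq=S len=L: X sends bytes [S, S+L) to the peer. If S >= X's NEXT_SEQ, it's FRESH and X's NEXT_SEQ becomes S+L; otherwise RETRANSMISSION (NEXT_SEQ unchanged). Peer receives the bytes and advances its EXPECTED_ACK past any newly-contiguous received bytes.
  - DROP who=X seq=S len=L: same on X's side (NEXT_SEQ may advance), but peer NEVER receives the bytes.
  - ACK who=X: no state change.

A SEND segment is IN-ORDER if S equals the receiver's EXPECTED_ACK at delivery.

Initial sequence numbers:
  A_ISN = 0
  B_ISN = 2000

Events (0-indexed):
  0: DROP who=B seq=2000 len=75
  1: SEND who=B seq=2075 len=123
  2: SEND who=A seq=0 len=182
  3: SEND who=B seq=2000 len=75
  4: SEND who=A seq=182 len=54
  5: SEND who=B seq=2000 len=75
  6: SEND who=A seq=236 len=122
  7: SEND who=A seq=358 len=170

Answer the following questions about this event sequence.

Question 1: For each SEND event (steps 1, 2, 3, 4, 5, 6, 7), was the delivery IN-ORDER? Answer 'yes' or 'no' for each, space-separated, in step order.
Step 1: SEND seq=2075 -> out-of-order
Step 2: SEND seq=0 -> in-order
Step 3: SEND seq=2000 -> in-order
Step 4: SEND seq=182 -> in-order
Step 5: SEND seq=2000 -> out-of-order
Step 6: SEND seq=236 -> in-order
Step 7: SEND seq=358 -> in-order

Answer: no yes yes yes no yes yes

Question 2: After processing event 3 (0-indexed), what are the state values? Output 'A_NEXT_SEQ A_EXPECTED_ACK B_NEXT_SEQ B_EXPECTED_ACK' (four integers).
After event 0: A_seq=0 A_ack=2000 B_seq=2075 B_ack=0
After event 1: A_seq=0 A_ack=2000 B_seq=2198 B_ack=0
After event 2: A_seq=182 A_ack=2000 B_seq=2198 B_ack=182
After event 3: A_seq=182 A_ack=2198 B_seq=2198 B_ack=182

182 2198 2198 182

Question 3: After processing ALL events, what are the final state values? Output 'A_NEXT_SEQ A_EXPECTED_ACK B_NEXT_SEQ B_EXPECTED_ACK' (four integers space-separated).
Answer: 528 2198 2198 528

Derivation:
After event 0: A_seq=0 A_ack=2000 B_seq=2075 B_ack=0
After event 1: A_seq=0 A_ack=2000 B_seq=2198 B_ack=0
After event 2: A_seq=182 A_ack=2000 B_seq=2198 B_ack=182
After event 3: A_seq=182 A_ack=2198 B_seq=2198 B_ack=182
After event 4: A_seq=236 A_ack=2198 B_seq=2198 B_ack=236
After event 5: A_seq=236 A_ack=2198 B_seq=2198 B_ack=236
After event 6: A_seq=358 A_ack=2198 B_seq=2198 B_ack=358
After event 7: A_seq=528 A_ack=2198 B_seq=2198 B_ack=528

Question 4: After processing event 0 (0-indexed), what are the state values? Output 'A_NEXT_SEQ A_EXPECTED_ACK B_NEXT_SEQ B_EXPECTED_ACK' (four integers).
After event 0: A_seq=0 A_ack=2000 B_seq=2075 B_ack=0

0 2000 2075 0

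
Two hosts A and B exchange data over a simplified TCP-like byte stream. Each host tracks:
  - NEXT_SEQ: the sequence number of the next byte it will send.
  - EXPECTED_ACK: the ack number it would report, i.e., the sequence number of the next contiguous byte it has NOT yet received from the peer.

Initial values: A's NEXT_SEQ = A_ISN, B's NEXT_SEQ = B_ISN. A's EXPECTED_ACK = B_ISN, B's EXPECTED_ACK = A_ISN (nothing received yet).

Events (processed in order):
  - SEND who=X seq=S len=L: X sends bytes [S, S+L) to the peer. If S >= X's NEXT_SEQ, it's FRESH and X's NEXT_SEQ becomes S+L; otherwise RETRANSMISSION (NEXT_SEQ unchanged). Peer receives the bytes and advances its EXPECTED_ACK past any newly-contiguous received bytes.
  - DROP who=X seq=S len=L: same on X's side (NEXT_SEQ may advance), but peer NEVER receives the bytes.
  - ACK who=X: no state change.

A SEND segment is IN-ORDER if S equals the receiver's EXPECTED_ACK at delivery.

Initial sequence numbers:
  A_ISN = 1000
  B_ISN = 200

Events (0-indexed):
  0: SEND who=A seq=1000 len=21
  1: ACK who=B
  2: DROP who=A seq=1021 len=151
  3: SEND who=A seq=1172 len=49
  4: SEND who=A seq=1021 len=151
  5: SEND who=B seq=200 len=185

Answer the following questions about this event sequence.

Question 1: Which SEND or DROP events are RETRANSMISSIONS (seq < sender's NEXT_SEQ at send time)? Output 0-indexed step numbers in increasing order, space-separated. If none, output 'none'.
Step 0: SEND seq=1000 -> fresh
Step 2: DROP seq=1021 -> fresh
Step 3: SEND seq=1172 -> fresh
Step 4: SEND seq=1021 -> retransmit
Step 5: SEND seq=200 -> fresh

Answer: 4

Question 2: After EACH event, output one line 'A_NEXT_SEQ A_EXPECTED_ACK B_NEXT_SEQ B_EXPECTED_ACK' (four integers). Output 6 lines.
1021 200 200 1021
1021 200 200 1021
1172 200 200 1021
1221 200 200 1021
1221 200 200 1221
1221 385 385 1221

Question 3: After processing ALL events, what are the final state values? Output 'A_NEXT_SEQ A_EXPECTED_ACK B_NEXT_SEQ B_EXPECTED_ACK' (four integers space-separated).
After event 0: A_seq=1021 A_ack=200 B_seq=200 B_ack=1021
After event 1: A_seq=1021 A_ack=200 B_seq=200 B_ack=1021
After event 2: A_seq=1172 A_ack=200 B_seq=200 B_ack=1021
After event 3: A_seq=1221 A_ack=200 B_seq=200 B_ack=1021
After event 4: A_seq=1221 A_ack=200 B_seq=200 B_ack=1221
After event 5: A_seq=1221 A_ack=385 B_seq=385 B_ack=1221

Answer: 1221 385 385 1221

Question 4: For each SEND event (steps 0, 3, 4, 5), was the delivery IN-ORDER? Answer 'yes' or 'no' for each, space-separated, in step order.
Answer: yes no yes yes

Derivation:
Step 0: SEND seq=1000 -> in-order
Step 3: SEND seq=1172 -> out-of-order
Step 4: SEND seq=1021 -> in-order
Step 5: SEND seq=200 -> in-order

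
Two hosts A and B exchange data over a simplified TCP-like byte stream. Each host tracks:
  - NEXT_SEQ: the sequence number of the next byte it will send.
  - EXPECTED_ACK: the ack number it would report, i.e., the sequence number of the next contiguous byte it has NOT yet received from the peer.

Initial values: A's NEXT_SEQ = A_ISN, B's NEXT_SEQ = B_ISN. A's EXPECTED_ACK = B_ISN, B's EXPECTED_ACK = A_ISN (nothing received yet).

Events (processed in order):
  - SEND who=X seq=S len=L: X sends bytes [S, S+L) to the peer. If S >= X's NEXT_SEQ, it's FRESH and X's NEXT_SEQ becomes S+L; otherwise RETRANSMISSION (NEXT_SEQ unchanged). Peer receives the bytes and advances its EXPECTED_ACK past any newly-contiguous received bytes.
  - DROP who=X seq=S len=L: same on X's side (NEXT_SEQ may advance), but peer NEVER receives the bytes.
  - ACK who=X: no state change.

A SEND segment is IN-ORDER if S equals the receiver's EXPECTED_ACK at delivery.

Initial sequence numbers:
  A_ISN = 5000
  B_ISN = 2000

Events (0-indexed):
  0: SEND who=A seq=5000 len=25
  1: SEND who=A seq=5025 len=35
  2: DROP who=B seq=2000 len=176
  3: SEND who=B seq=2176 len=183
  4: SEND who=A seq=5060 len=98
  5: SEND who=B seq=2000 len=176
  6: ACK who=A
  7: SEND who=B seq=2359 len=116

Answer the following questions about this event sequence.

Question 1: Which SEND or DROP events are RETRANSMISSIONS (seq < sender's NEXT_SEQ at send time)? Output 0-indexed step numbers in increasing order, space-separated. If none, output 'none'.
Answer: 5

Derivation:
Step 0: SEND seq=5000 -> fresh
Step 1: SEND seq=5025 -> fresh
Step 2: DROP seq=2000 -> fresh
Step 3: SEND seq=2176 -> fresh
Step 4: SEND seq=5060 -> fresh
Step 5: SEND seq=2000 -> retransmit
Step 7: SEND seq=2359 -> fresh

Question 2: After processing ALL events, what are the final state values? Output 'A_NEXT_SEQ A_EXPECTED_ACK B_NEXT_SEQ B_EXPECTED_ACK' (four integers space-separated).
Answer: 5158 2475 2475 5158

Derivation:
After event 0: A_seq=5025 A_ack=2000 B_seq=2000 B_ack=5025
After event 1: A_seq=5060 A_ack=2000 B_seq=2000 B_ack=5060
After event 2: A_seq=5060 A_ack=2000 B_seq=2176 B_ack=5060
After event 3: A_seq=5060 A_ack=2000 B_seq=2359 B_ack=5060
After event 4: A_seq=5158 A_ack=2000 B_seq=2359 B_ack=5158
After event 5: A_seq=5158 A_ack=2359 B_seq=2359 B_ack=5158
After event 6: A_seq=5158 A_ack=2359 B_seq=2359 B_ack=5158
After event 7: A_seq=5158 A_ack=2475 B_seq=2475 B_ack=5158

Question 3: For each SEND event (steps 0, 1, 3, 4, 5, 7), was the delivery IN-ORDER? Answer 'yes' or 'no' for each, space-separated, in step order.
Step 0: SEND seq=5000 -> in-order
Step 1: SEND seq=5025 -> in-order
Step 3: SEND seq=2176 -> out-of-order
Step 4: SEND seq=5060 -> in-order
Step 5: SEND seq=2000 -> in-order
Step 7: SEND seq=2359 -> in-order

Answer: yes yes no yes yes yes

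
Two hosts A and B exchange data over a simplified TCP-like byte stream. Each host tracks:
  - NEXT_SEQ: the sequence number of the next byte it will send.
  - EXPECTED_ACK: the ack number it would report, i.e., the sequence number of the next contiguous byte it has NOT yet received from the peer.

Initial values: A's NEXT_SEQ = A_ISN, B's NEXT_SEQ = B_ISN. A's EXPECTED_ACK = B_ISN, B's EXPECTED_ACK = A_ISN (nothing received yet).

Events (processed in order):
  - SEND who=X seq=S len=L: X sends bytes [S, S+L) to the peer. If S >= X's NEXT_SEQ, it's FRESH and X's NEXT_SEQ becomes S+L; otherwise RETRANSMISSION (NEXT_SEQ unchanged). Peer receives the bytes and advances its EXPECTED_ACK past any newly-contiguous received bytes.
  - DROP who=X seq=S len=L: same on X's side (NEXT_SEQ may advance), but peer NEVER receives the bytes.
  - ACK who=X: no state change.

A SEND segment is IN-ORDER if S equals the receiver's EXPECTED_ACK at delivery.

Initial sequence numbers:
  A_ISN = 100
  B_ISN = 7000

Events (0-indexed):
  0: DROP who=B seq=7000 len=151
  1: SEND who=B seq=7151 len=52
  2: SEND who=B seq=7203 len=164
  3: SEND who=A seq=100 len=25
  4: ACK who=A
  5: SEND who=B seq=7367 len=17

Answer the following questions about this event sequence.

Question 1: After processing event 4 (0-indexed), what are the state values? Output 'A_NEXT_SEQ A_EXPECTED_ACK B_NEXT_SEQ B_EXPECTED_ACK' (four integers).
After event 0: A_seq=100 A_ack=7000 B_seq=7151 B_ack=100
After event 1: A_seq=100 A_ack=7000 B_seq=7203 B_ack=100
After event 2: A_seq=100 A_ack=7000 B_seq=7367 B_ack=100
After event 3: A_seq=125 A_ack=7000 B_seq=7367 B_ack=125
After event 4: A_seq=125 A_ack=7000 B_seq=7367 B_ack=125

125 7000 7367 125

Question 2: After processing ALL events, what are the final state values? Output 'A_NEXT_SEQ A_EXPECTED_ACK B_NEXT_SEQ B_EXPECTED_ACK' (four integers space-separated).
Answer: 125 7000 7384 125

Derivation:
After event 0: A_seq=100 A_ack=7000 B_seq=7151 B_ack=100
After event 1: A_seq=100 A_ack=7000 B_seq=7203 B_ack=100
After event 2: A_seq=100 A_ack=7000 B_seq=7367 B_ack=100
After event 3: A_seq=125 A_ack=7000 B_seq=7367 B_ack=125
After event 4: A_seq=125 A_ack=7000 B_seq=7367 B_ack=125
After event 5: A_seq=125 A_ack=7000 B_seq=7384 B_ack=125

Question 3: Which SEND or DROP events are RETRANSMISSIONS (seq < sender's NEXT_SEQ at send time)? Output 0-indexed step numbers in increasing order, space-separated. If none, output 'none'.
Step 0: DROP seq=7000 -> fresh
Step 1: SEND seq=7151 -> fresh
Step 2: SEND seq=7203 -> fresh
Step 3: SEND seq=100 -> fresh
Step 5: SEND seq=7367 -> fresh

Answer: none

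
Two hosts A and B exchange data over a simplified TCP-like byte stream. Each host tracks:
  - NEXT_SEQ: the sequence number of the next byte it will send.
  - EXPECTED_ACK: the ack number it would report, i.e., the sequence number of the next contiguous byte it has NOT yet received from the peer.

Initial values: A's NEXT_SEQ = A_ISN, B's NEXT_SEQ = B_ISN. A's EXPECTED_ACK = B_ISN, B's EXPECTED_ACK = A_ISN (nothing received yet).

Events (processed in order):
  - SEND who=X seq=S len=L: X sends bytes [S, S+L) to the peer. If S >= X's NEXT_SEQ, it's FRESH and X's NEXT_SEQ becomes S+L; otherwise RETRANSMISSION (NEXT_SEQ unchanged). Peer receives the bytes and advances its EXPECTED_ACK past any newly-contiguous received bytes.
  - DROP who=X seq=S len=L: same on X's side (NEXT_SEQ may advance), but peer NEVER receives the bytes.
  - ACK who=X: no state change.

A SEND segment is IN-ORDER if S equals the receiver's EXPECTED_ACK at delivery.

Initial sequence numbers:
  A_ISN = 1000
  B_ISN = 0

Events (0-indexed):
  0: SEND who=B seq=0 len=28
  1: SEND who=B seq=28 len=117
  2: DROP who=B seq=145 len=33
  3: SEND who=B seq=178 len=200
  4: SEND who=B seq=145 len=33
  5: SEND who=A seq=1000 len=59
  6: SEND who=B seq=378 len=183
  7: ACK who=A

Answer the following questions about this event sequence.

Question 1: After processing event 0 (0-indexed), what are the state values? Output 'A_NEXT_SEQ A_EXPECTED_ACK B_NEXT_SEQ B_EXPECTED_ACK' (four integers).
After event 0: A_seq=1000 A_ack=28 B_seq=28 B_ack=1000

1000 28 28 1000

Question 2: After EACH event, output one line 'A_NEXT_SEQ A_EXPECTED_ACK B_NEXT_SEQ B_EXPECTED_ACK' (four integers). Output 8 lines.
1000 28 28 1000
1000 145 145 1000
1000 145 178 1000
1000 145 378 1000
1000 378 378 1000
1059 378 378 1059
1059 561 561 1059
1059 561 561 1059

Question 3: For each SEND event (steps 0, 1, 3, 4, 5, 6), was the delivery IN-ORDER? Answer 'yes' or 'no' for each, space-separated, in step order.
Step 0: SEND seq=0 -> in-order
Step 1: SEND seq=28 -> in-order
Step 3: SEND seq=178 -> out-of-order
Step 4: SEND seq=145 -> in-order
Step 5: SEND seq=1000 -> in-order
Step 6: SEND seq=378 -> in-order

Answer: yes yes no yes yes yes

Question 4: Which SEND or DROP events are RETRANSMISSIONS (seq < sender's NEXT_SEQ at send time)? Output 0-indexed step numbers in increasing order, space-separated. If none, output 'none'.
Step 0: SEND seq=0 -> fresh
Step 1: SEND seq=28 -> fresh
Step 2: DROP seq=145 -> fresh
Step 3: SEND seq=178 -> fresh
Step 4: SEND seq=145 -> retransmit
Step 5: SEND seq=1000 -> fresh
Step 6: SEND seq=378 -> fresh

Answer: 4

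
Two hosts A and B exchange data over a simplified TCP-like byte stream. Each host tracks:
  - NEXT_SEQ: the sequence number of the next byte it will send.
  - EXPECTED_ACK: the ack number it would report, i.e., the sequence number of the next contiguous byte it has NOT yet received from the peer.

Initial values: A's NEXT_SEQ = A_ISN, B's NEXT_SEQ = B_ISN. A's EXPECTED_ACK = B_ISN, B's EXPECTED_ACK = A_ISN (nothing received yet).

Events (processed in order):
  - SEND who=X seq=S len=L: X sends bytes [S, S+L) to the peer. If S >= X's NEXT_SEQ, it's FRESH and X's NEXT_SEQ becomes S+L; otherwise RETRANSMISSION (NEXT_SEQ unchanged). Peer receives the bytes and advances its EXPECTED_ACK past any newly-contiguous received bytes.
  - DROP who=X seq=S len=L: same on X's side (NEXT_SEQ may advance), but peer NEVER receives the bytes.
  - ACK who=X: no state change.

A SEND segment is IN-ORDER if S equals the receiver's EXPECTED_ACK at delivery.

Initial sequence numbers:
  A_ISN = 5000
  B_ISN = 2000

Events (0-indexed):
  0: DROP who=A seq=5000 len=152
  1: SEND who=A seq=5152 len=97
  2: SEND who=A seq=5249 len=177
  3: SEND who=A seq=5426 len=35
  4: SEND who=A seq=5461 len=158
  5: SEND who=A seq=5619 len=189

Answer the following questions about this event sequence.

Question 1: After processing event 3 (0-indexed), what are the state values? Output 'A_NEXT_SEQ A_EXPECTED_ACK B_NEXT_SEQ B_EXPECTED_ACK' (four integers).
After event 0: A_seq=5152 A_ack=2000 B_seq=2000 B_ack=5000
After event 1: A_seq=5249 A_ack=2000 B_seq=2000 B_ack=5000
After event 2: A_seq=5426 A_ack=2000 B_seq=2000 B_ack=5000
After event 3: A_seq=5461 A_ack=2000 B_seq=2000 B_ack=5000

5461 2000 2000 5000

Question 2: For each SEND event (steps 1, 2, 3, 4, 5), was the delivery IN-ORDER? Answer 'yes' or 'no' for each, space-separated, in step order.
Answer: no no no no no

Derivation:
Step 1: SEND seq=5152 -> out-of-order
Step 2: SEND seq=5249 -> out-of-order
Step 3: SEND seq=5426 -> out-of-order
Step 4: SEND seq=5461 -> out-of-order
Step 5: SEND seq=5619 -> out-of-order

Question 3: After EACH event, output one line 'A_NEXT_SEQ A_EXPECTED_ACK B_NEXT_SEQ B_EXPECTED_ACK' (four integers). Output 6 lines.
5152 2000 2000 5000
5249 2000 2000 5000
5426 2000 2000 5000
5461 2000 2000 5000
5619 2000 2000 5000
5808 2000 2000 5000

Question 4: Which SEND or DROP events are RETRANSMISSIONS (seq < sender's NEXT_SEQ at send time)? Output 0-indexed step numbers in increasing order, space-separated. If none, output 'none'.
Step 0: DROP seq=5000 -> fresh
Step 1: SEND seq=5152 -> fresh
Step 2: SEND seq=5249 -> fresh
Step 3: SEND seq=5426 -> fresh
Step 4: SEND seq=5461 -> fresh
Step 5: SEND seq=5619 -> fresh

Answer: none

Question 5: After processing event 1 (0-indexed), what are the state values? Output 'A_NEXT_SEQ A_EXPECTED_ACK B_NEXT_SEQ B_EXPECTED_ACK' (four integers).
After event 0: A_seq=5152 A_ack=2000 B_seq=2000 B_ack=5000
After event 1: A_seq=5249 A_ack=2000 B_seq=2000 B_ack=5000

5249 2000 2000 5000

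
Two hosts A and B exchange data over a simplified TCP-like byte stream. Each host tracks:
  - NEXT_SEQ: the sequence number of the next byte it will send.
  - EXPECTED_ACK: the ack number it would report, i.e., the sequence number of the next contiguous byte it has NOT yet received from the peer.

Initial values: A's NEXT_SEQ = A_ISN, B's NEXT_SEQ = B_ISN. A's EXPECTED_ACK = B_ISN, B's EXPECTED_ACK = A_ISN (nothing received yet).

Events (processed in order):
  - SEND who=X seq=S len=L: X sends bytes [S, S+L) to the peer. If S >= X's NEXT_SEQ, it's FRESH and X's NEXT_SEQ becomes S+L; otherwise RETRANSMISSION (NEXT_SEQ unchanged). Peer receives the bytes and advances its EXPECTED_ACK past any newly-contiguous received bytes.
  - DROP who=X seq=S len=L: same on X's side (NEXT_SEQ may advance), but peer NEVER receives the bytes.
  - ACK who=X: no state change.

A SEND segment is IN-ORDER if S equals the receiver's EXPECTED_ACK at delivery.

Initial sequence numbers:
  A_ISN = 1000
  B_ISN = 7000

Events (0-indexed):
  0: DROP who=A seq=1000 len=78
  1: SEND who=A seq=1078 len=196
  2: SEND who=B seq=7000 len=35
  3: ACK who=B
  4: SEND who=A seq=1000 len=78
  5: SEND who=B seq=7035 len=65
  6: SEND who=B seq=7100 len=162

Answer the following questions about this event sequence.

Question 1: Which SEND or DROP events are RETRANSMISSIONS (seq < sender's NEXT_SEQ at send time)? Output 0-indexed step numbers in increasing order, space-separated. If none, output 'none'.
Answer: 4

Derivation:
Step 0: DROP seq=1000 -> fresh
Step 1: SEND seq=1078 -> fresh
Step 2: SEND seq=7000 -> fresh
Step 4: SEND seq=1000 -> retransmit
Step 5: SEND seq=7035 -> fresh
Step 6: SEND seq=7100 -> fresh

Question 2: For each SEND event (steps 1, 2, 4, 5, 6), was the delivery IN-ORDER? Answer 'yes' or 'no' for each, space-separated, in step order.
Step 1: SEND seq=1078 -> out-of-order
Step 2: SEND seq=7000 -> in-order
Step 4: SEND seq=1000 -> in-order
Step 5: SEND seq=7035 -> in-order
Step 6: SEND seq=7100 -> in-order

Answer: no yes yes yes yes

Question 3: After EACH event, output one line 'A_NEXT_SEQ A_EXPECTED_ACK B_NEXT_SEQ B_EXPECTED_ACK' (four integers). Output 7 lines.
1078 7000 7000 1000
1274 7000 7000 1000
1274 7035 7035 1000
1274 7035 7035 1000
1274 7035 7035 1274
1274 7100 7100 1274
1274 7262 7262 1274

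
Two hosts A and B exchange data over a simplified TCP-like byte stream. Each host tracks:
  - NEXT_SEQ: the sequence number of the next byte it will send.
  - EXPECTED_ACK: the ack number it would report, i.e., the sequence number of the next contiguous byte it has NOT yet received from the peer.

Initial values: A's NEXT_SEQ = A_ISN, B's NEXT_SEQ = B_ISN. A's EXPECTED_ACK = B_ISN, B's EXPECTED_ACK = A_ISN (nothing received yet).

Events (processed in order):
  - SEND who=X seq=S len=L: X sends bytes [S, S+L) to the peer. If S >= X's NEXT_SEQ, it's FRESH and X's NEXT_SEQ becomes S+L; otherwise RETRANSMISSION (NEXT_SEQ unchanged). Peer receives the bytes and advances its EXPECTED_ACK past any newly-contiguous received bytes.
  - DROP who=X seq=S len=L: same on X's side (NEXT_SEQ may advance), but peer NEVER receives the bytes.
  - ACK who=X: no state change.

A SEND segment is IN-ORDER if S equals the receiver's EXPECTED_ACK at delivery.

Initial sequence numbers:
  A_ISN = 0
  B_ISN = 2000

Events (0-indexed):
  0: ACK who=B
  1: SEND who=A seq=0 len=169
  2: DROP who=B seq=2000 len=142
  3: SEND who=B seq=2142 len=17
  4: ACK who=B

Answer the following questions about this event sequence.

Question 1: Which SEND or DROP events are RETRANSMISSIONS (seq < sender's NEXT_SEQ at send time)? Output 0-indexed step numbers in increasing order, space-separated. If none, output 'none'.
Answer: none

Derivation:
Step 1: SEND seq=0 -> fresh
Step 2: DROP seq=2000 -> fresh
Step 3: SEND seq=2142 -> fresh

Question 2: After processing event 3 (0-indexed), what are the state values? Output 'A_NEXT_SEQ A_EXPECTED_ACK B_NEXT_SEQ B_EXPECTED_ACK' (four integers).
After event 0: A_seq=0 A_ack=2000 B_seq=2000 B_ack=0
After event 1: A_seq=169 A_ack=2000 B_seq=2000 B_ack=169
After event 2: A_seq=169 A_ack=2000 B_seq=2142 B_ack=169
After event 3: A_seq=169 A_ack=2000 B_seq=2159 B_ack=169

169 2000 2159 169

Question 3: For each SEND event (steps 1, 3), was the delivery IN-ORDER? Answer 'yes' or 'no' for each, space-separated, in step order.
Answer: yes no

Derivation:
Step 1: SEND seq=0 -> in-order
Step 3: SEND seq=2142 -> out-of-order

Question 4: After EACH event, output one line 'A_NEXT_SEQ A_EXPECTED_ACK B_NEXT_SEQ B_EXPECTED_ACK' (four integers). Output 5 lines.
0 2000 2000 0
169 2000 2000 169
169 2000 2142 169
169 2000 2159 169
169 2000 2159 169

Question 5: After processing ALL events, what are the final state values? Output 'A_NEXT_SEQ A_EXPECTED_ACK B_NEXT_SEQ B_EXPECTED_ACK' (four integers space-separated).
After event 0: A_seq=0 A_ack=2000 B_seq=2000 B_ack=0
After event 1: A_seq=169 A_ack=2000 B_seq=2000 B_ack=169
After event 2: A_seq=169 A_ack=2000 B_seq=2142 B_ack=169
After event 3: A_seq=169 A_ack=2000 B_seq=2159 B_ack=169
After event 4: A_seq=169 A_ack=2000 B_seq=2159 B_ack=169

Answer: 169 2000 2159 169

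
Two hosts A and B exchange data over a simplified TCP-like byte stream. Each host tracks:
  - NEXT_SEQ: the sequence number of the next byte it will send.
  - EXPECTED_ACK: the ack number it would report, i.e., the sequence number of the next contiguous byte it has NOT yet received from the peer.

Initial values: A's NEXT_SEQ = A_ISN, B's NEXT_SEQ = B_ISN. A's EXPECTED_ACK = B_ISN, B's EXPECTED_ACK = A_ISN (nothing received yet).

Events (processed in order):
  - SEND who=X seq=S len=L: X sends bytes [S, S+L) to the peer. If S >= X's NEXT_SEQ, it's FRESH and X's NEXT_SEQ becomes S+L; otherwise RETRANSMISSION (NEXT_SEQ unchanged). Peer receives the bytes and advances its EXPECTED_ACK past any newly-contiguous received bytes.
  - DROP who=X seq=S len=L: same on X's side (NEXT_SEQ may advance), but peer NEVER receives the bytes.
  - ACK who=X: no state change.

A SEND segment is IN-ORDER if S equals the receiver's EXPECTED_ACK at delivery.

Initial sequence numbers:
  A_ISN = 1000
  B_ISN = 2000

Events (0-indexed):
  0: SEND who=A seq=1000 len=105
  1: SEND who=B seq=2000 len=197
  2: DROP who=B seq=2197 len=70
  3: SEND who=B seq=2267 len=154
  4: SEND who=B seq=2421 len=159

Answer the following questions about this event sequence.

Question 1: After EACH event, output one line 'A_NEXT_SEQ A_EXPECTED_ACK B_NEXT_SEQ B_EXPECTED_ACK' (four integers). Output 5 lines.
1105 2000 2000 1105
1105 2197 2197 1105
1105 2197 2267 1105
1105 2197 2421 1105
1105 2197 2580 1105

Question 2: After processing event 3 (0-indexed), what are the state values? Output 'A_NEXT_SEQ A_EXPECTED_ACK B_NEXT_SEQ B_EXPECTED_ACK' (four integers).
After event 0: A_seq=1105 A_ack=2000 B_seq=2000 B_ack=1105
After event 1: A_seq=1105 A_ack=2197 B_seq=2197 B_ack=1105
After event 2: A_seq=1105 A_ack=2197 B_seq=2267 B_ack=1105
After event 3: A_seq=1105 A_ack=2197 B_seq=2421 B_ack=1105

1105 2197 2421 1105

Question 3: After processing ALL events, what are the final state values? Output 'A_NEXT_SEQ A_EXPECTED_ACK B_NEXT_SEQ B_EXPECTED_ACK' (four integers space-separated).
Answer: 1105 2197 2580 1105

Derivation:
After event 0: A_seq=1105 A_ack=2000 B_seq=2000 B_ack=1105
After event 1: A_seq=1105 A_ack=2197 B_seq=2197 B_ack=1105
After event 2: A_seq=1105 A_ack=2197 B_seq=2267 B_ack=1105
After event 3: A_seq=1105 A_ack=2197 B_seq=2421 B_ack=1105
After event 4: A_seq=1105 A_ack=2197 B_seq=2580 B_ack=1105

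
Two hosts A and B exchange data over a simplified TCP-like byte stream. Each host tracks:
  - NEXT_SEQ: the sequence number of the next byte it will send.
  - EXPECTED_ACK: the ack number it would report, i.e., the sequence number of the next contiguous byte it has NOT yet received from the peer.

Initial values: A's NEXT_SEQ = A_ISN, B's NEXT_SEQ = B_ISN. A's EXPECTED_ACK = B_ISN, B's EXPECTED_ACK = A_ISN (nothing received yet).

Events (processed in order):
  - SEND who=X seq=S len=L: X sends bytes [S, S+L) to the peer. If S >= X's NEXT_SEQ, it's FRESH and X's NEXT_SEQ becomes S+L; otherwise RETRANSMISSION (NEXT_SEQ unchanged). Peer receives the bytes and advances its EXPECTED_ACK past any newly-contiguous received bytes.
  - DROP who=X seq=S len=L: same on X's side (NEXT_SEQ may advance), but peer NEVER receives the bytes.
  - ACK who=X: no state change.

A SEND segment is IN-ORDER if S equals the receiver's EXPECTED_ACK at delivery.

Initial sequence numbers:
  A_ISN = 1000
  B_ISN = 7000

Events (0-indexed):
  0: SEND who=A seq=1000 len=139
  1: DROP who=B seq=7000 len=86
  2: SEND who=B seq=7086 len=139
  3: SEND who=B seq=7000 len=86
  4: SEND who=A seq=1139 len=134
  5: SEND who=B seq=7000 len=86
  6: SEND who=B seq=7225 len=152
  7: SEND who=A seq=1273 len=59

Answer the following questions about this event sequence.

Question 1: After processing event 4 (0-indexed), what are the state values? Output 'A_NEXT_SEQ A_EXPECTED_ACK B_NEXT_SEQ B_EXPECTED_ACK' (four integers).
After event 0: A_seq=1139 A_ack=7000 B_seq=7000 B_ack=1139
After event 1: A_seq=1139 A_ack=7000 B_seq=7086 B_ack=1139
After event 2: A_seq=1139 A_ack=7000 B_seq=7225 B_ack=1139
After event 3: A_seq=1139 A_ack=7225 B_seq=7225 B_ack=1139
After event 4: A_seq=1273 A_ack=7225 B_seq=7225 B_ack=1273

1273 7225 7225 1273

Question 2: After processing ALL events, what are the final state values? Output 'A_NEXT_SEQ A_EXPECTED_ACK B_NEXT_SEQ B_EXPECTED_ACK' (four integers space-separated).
Answer: 1332 7377 7377 1332

Derivation:
After event 0: A_seq=1139 A_ack=7000 B_seq=7000 B_ack=1139
After event 1: A_seq=1139 A_ack=7000 B_seq=7086 B_ack=1139
After event 2: A_seq=1139 A_ack=7000 B_seq=7225 B_ack=1139
After event 3: A_seq=1139 A_ack=7225 B_seq=7225 B_ack=1139
After event 4: A_seq=1273 A_ack=7225 B_seq=7225 B_ack=1273
After event 5: A_seq=1273 A_ack=7225 B_seq=7225 B_ack=1273
After event 6: A_seq=1273 A_ack=7377 B_seq=7377 B_ack=1273
After event 7: A_seq=1332 A_ack=7377 B_seq=7377 B_ack=1332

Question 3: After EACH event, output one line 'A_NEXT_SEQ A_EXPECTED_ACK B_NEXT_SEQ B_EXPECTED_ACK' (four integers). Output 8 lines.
1139 7000 7000 1139
1139 7000 7086 1139
1139 7000 7225 1139
1139 7225 7225 1139
1273 7225 7225 1273
1273 7225 7225 1273
1273 7377 7377 1273
1332 7377 7377 1332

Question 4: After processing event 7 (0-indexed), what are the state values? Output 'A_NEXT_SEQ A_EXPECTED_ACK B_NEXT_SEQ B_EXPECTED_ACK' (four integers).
After event 0: A_seq=1139 A_ack=7000 B_seq=7000 B_ack=1139
After event 1: A_seq=1139 A_ack=7000 B_seq=7086 B_ack=1139
After event 2: A_seq=1139 A_ack=7000 B_seq=7225 B_ack=1139
After event 3: A_seq=1139 A_ack=7225 B_seq=7225 B_ack=1139
After event 4: A_seq=1273 A_ack=7225 B_seq=7225 B_ack=1273
After event 5: A_seq=1273 A_ack=7225 B_seq=7225 B_ack=1273
After event 6: A_seq=1273 A_ack=7377 B_seq=7377 B_ack=1273
After event 7: A_seq=1332 A_ack=7377 B_seq=7377 B_ack=1332

1332 7377 7377 1332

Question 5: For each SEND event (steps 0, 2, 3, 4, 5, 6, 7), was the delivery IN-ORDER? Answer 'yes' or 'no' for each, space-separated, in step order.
Answer: yes no yes yes no yes yes

Derivation:
Step 0: SEND seq=1000 -> in-order
Step 2: SEND seq=7086 -> out-of-order
Step 3: SEND seq=7000 -> in-order
Step 4: SEND seq=1139 -> in-order
Step 5: SEND seq=7000 -> out-of-order
Step 6: SEND seq=7225 -> in-order
Step 7: SEND seq=1273 -> in-order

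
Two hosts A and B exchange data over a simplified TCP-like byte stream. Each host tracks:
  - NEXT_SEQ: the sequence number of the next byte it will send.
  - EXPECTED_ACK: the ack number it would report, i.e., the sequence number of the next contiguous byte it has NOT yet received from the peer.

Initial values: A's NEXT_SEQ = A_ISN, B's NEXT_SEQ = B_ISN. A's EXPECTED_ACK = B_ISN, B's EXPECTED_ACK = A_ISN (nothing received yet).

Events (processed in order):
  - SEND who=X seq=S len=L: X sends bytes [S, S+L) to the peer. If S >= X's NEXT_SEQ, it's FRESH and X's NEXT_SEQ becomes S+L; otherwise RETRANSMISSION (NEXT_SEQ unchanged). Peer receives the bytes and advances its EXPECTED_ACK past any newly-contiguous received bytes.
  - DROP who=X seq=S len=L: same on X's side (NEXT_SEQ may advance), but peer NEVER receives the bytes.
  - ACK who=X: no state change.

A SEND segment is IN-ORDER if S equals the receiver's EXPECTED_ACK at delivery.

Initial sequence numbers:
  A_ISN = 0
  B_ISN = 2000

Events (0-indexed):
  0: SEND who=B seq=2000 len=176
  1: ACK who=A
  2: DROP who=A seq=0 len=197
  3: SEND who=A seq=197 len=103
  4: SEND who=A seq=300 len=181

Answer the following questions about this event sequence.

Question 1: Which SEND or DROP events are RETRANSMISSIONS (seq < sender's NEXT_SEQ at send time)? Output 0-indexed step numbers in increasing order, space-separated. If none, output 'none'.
Answer: none

Derivation:
Step 0: SEND seq=2000 -> fresh
Step 2: DROP seq=0 -> fresh
Step 3: SEND seq=197 -> fresh
Step 4: SEND seq=300 -> fresh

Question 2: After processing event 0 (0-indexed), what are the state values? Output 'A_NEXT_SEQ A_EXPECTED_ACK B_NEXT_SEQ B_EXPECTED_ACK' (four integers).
After event 0: A_seq=0 A_ack=2176 B_seq=2176 B_ack=0

0 2176 2176 0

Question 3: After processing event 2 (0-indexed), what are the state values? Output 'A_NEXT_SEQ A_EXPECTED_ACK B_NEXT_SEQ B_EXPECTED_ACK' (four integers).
After event 0: A_seq=0 A_ack=2176 B_seq=2176 B_ack=0
After event 1: A_seq=0 A_ack=2176 B_seq=2176 B_ack=0
After event 2: A_seq=197 A_ack=2176 B_seq=2176 B_ack=0

197 2176 2176 0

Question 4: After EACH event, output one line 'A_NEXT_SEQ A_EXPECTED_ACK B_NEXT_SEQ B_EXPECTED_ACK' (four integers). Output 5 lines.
0 2176 2176 0
0 2176 2176 0
197 2176 2176 0
300 2176 2176 0
481 2176 2176 0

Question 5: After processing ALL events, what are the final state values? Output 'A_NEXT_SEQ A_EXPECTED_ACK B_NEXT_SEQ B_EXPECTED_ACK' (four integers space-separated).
After event 0: A_seq=0 A_ack=2176 B_seq=2176 B_ack=0
After event 1: A_seq=0 A_ack=2176 B_seq=2176 B_ack=0
After event 2: A_seq=197 A_ack=2176 B_seq=2176 B_ack=0
After event 3: A_seq=300 A_ack=2176 B_seq=2176 B_ack=0
After event 4: A_seq=481 A_ack=2176 B_seq=2176 B_ack=0

Answer: 481 2176 2176 0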